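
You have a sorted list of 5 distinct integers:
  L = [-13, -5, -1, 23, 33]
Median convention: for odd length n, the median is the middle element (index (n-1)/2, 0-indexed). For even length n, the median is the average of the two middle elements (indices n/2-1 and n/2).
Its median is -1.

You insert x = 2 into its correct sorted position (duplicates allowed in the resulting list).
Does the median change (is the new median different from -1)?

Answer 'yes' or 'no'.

Old median = -1
Insert x = 2
New median = 1/2
Changed? yes

Answer: yes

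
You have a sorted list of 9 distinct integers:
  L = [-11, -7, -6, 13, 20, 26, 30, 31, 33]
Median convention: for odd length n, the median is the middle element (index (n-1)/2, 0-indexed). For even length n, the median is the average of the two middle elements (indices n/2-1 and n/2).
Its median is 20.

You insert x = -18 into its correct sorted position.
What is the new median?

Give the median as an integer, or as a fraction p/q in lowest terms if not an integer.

Answer: 33/2

Derivation:
Old list (sorted, length 9): [-11, -7, -6, 13, 20, 26, 30, 31, 33]
Old median = 20
Insert x = -18
Old length odd (9). Middle was index 4 = 20.
New length even (10). New median = avg of two middle elements.
x = -18: 0 elements are < x, 9 elements are > x.
New sorted list: [-18, -11, -7, -6, 13, 20, 26, 30, 31, 33]
New median = 33/2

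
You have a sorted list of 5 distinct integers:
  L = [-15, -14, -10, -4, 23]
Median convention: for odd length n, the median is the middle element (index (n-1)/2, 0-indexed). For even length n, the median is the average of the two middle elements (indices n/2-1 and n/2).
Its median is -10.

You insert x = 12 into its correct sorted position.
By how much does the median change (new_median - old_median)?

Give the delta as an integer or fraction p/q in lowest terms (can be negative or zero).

Old median = -10
After inserting x = 12: new sorted = [-15, -14, -10, -4, 12, 23]
New median = -7
Delta = -7 - -10 = 3

Answer: 3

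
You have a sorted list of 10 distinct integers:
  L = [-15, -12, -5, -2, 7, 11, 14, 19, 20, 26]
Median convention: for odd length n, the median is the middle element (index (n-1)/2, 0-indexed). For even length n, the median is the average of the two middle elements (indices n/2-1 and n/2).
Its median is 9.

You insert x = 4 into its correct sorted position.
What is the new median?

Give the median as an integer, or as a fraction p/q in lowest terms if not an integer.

Answer: 7

Derivation:
Old list (sorted, length 10): [-15, -12, -5, -2, 7, 11, 14, 19, 20, 26]
Old median = 9
Insert x = 4
Old length even (10). Middle pair: indices 4,5 = 7,11.
New length odd (11). New median = single middle element.
x = 4: 4 elements are < x, 6 elements are > x.
New sorted list: [-15, -12, -5, -2, 4, 7, 11, 14, 19, 20, 26]
New median = 7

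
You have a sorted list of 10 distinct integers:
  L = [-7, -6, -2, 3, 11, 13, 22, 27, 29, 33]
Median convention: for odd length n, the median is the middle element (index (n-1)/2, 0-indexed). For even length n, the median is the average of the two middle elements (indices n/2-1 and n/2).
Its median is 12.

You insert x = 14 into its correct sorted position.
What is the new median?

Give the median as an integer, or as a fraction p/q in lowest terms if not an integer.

Answer: 13

Derivation:
Old list (sorted, length 10): [-7, -6, -2, 3, 11, 13, 22, 27, 29, 33]
Old median = 12
Insert x = 14
Old length even (10). Middle pair: indices 4,5 = 11,13.
New length odd (11). New median = single middle element.
x = 14: 6 elements are < x, 4 elements are > x.
New sorted list: [-7, -6, -2, 3, 11, 13, 14, 22, 27, 29, 33]
New median = 13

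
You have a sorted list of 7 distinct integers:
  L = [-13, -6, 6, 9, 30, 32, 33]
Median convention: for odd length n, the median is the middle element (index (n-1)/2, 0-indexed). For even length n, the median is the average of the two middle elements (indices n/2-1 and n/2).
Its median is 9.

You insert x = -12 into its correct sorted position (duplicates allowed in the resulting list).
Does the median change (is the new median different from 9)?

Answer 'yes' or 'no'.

Old median = 9
Insert x = -12
New median = 15/2
Changed? yes

Answer: yes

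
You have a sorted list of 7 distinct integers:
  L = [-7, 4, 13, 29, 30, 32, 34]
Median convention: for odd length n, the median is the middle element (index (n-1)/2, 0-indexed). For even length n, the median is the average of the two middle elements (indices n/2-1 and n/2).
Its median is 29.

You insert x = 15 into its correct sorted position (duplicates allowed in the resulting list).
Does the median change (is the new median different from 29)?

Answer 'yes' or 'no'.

Answer: yes

Derivation:
Old median = 29
Insert x = 15
New median = 22
Changed? yes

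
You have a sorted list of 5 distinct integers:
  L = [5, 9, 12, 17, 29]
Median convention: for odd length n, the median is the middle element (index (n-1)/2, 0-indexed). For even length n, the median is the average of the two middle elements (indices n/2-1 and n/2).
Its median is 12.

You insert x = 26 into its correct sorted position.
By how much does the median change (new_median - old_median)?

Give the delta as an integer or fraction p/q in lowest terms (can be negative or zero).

Old median = 12
After inserting x = 26: new sorted = [5, 9, 12, 17, 26, 29]
New median = 29/2
Delta = 29/2 - 12 = 5/2

Answer: 5/2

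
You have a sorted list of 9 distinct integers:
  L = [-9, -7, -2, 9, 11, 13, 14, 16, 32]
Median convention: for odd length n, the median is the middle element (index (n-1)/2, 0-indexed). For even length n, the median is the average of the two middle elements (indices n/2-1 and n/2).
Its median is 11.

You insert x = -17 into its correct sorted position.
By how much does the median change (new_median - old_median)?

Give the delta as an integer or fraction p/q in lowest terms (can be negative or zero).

Answer: -1

Derivation:
Old median = 11
After inserting x = -17: new sorted = [-17, -9, -7, -2, 9, 11, 13, 14, 16, 32]
New median = 10
Delta = 10 - 11 = -1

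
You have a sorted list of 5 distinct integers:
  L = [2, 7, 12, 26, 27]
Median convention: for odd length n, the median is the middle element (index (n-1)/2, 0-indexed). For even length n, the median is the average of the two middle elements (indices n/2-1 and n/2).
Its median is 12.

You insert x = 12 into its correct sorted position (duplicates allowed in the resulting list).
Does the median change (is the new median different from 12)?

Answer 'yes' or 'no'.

Answer: no

Derivation:
Old median = 12
Insert x = 12
New median = 12
Changed? no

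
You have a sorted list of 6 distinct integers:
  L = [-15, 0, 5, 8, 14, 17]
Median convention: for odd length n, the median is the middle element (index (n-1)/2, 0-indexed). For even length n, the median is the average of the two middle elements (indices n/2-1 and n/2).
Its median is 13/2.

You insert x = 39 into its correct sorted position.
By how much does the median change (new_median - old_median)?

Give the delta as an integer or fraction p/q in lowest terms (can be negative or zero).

Old median = 13/2
After inserting x = 39: new sorted = [-15, 0, 5, 8, 14, 17, 39]
New median = 8
Delta = 8 - 13/2 = 3/2

Answer: 3/2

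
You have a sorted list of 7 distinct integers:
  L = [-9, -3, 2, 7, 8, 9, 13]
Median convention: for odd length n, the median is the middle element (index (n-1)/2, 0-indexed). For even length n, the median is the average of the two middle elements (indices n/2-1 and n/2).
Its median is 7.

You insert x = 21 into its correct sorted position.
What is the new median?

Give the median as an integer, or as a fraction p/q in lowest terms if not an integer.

Answer: 15/2

Derivation:
Old list (sorted, length 7): [-9, -3, 2, 7, 8, 9, 13]
Old median = 7
Insert x = 21
Old length odd (7). Middle was index 3 = 7.
New length even (8). New median = avg of two middle elements.
x = 21: 7 elements are < x, 0 elements are > x.
New sorted list: [-9, -3, 2, 7, 8, 9, 13, 21]
New median = 15/2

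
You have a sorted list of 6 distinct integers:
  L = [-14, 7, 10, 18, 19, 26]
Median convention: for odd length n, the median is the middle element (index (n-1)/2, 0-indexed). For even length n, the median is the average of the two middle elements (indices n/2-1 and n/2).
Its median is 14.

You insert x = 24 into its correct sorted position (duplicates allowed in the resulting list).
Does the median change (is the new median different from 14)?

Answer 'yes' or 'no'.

Old median = 14
Insert x = 24
New median = 18
Changed? yes

Answer: yes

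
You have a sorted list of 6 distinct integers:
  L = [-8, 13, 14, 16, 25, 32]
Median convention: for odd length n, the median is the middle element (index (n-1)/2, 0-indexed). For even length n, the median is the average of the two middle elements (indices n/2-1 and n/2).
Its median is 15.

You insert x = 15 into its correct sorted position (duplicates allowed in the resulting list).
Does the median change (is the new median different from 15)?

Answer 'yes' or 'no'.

Answer: no

Derivation:
Old median = 15
Insert x = 15
New median = 15
Changed? no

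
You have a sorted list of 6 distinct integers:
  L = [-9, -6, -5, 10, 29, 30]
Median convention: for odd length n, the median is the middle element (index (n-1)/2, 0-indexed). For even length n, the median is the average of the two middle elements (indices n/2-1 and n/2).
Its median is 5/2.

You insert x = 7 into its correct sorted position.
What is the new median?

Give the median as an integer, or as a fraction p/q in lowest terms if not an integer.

Old list (sorted, length 6): [-9, -6, -5, 10, 29, 30]
Old median = 5/2
Insert x = 7
Old length even (6). Middle pair: indices 2,3 = -5,10.
New length odd (7). New median = single middle element.
x = 7: 3 elements are < x, 3 elements are > x.
New sorted list: [-9, -6, -5, 7, 10, 29, 30]
New median = 7

Answer: 7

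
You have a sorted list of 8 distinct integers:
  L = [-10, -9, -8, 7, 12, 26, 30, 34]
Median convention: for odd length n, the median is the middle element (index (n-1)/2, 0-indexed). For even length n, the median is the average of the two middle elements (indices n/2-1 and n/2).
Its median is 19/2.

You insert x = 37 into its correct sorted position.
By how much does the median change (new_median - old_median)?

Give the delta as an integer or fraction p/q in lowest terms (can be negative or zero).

Old median = 19/2
After inserting x = 37: new sorted = [-10, -9, -8, 7, 12, 26, 30, 34, 37]
New median = 12
Delta = 12 - 19/2 = 5/2

Answer: 5/2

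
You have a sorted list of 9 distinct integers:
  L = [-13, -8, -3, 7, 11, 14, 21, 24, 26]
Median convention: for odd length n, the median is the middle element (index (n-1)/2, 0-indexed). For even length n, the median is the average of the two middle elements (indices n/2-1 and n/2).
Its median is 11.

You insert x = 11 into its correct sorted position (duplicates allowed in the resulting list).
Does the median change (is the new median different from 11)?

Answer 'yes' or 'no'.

Old median = 11
Insert x = 11
New median = 11
Changed? no

Answer: no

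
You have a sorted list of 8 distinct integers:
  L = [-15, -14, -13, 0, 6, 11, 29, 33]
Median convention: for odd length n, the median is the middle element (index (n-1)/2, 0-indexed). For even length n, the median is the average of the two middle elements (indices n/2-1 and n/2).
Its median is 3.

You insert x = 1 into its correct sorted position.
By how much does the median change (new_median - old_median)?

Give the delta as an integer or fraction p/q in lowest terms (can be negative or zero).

Answer: -2

Derivation:
Old median = 3
After inserting x = 1: new sorted = [-15, -14, -13, 0, 1, 6, 11, 29, 33]
New median = 1
Delta = 1 - 3 = -2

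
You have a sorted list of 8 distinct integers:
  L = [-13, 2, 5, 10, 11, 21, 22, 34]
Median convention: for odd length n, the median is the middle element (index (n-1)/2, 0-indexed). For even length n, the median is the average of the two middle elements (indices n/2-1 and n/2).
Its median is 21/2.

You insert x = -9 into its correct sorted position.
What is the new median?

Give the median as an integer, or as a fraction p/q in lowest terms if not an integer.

Answer: 10

Derivation:
Old list (sorted, length 8): [-13, 2, 5, 10, 11, 21, 22, 34]
Old median = 21/2
Insert x = -9
Old length even (8). Middle pair: indices 3,4 = 10,11.
New length odd (9). New median = single middle element.
x = -9: 1 elements are < x, 7 elements are > x.
New sorted list: [-13, -9, 2, 5, 10, 11, 21, 22, 34]
New median = 10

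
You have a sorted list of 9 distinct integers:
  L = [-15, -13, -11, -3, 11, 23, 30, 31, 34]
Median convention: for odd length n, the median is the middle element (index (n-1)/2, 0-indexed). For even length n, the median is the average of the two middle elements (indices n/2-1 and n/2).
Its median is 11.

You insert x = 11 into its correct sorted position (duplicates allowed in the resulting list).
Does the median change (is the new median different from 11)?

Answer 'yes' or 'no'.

Answer: no

Derivation:
Old median = 11
Insert x = 11
New median = 11
Changed? no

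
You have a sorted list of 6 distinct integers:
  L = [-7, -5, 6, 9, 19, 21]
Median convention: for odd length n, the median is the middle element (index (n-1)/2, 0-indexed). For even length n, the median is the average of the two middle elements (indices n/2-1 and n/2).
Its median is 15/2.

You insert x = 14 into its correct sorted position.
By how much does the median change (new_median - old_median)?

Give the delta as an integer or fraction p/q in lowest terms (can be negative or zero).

Answer: 3/2

Derivation:
Old median = 15/2
After inserting x = 14: new sorted = [-7, -5, 6, 9, 14, 19, 21]
New median = 9
Delta = 9 - 15/2 = 3/2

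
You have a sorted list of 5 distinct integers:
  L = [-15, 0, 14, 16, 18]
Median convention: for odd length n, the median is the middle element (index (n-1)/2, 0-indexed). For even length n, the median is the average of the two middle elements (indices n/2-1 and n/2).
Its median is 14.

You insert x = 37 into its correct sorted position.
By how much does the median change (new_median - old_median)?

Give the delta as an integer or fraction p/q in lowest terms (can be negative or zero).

Answer: 1

Derivation:
Old median = 14
After inserting x = 37: new sorted = [-15, 0, 14, 16, 18, 37]
New median = 15
Delta = 15 - 14 = 1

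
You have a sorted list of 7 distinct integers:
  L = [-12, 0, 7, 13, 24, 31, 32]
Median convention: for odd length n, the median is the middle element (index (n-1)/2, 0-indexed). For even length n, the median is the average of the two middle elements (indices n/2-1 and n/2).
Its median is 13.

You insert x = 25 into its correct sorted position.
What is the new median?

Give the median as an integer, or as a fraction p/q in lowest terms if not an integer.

Answer: 37/2

Derivation:
Old list (sorted, length 7): [-12, 0, 7, 13, 24, 31, 32]
Old median = 13
Insert x = 25
Old length odd (7). Middle was index 3 = 13.
New length even (8). New median = avg of two middle elements.
x = 25: 5 elements are < x, 2 elements are > x.
New sorted list: [-12, 0, 7, 13, 24, 25, 31, 32]
New median = 37/2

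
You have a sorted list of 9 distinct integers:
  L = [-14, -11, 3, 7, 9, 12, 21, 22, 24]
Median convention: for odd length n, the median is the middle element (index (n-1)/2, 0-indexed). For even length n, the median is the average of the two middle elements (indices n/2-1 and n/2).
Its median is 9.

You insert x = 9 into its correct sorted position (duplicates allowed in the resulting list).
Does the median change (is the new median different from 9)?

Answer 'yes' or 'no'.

Old median = 9
Insert x = 9
New median = 9
Changed? no

Answer: no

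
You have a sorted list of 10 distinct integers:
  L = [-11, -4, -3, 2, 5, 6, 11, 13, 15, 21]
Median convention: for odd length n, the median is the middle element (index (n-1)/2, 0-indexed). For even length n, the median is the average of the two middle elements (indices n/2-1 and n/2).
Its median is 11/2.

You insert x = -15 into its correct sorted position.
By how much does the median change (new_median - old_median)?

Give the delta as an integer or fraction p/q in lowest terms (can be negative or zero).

Old median = 11/2
After inserting x = -15: new sorted = [-15, -11, -4, -3, 2, 5, 6, 11, 13, 15, 21]
New median = 5
Delta = 5 - 11/2 = -1/2

Answer: -1/2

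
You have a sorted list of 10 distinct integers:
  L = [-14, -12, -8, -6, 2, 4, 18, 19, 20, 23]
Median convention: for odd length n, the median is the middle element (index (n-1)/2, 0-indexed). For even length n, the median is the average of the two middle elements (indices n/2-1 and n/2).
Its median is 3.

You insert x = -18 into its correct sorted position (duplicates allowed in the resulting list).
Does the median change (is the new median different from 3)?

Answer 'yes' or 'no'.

Old median = 3
Insert x = -18
New median = 2
Changed? yes

Answer: yes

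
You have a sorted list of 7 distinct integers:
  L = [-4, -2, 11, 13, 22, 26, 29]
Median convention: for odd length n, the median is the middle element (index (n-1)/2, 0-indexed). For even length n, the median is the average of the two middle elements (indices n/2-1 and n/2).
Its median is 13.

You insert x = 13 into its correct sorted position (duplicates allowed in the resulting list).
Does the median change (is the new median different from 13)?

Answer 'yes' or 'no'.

Old median = 13
Insert x = 13
New median = 13
Changed? no

Answer: no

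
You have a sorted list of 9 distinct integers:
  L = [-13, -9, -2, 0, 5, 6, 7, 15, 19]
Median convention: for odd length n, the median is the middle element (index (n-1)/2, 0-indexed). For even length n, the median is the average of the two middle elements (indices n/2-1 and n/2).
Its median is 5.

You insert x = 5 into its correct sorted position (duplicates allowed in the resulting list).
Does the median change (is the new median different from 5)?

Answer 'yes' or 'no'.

Answer: no

Derivation:
Old median = 5
Insert x = 5
New median = 5
Changed? no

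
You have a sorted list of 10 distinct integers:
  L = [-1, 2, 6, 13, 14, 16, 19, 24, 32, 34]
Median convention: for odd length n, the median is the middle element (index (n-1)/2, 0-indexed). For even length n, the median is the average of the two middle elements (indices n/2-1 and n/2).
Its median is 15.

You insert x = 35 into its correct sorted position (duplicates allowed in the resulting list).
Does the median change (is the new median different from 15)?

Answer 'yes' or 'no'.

Old median = 15
Insert x = 35
New median = 16
Changed? yes

Answer: yes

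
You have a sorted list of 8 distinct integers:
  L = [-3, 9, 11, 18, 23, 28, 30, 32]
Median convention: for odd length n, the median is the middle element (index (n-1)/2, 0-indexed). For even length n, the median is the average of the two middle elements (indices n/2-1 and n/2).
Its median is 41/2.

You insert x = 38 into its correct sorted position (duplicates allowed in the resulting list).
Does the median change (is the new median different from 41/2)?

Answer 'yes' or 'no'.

Old median = 41/2
Insert x = 38
New median = 23
Changed? yes

Answer: yes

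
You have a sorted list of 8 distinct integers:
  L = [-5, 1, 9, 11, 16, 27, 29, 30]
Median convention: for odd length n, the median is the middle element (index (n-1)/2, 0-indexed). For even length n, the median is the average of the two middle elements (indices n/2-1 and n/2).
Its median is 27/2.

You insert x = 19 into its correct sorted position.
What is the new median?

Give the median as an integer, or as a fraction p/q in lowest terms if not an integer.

Old list (sorted, length 8): [-5, 1, 9, 11, 16, 27, 29, 30]
Old median = 27/2
Insert x = 19
Old length even (8). Middle pair: indices 3,4 = 11,16.
New length odd (9). New median = single middle element.
x = 19: 5 elements are < x, 3 elements are > x.
New sorted list: [-5, 1, 9, 11, 16, 19, 27, 29, 30]
New median = 16

Answer: 16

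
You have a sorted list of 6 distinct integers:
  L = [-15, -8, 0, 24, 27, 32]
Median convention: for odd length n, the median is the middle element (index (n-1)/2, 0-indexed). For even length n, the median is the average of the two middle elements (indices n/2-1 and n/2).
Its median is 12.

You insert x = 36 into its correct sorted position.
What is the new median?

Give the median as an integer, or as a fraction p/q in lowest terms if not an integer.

Answer: 24

Derivation:
Old list (sorted, length 6): [-15, -8, 0, 24, 27, 32]
Old median = 12
Insert x = 36
Old length even (6). Middle pair: indices 2,3 = 0,24.
New length odd (7). New median = single middle element.
x = 36: 6 elements are < x, 0 elements are > x.
New sorted list: [-15, -8, 0, 24, 27, 32, 36]
New median = 24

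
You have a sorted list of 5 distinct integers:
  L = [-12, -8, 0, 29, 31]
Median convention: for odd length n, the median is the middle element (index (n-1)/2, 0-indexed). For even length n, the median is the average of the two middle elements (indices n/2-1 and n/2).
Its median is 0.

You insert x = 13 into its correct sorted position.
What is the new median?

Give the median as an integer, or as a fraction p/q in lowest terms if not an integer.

Old list (sorted, length 5): [-12, -8, 0, 29, 31]
Old median = 0
Insert x = 13
Old length odd (5). Middle was index 2 = 0.
New length even (6). New median = avg of two middle elements.
x = 13: 3 elements are < x, 2 elements are > x.
New sorted list: [-12, -8, 0, 13, 29, 31]
New median = 13/2

Answer: 13/2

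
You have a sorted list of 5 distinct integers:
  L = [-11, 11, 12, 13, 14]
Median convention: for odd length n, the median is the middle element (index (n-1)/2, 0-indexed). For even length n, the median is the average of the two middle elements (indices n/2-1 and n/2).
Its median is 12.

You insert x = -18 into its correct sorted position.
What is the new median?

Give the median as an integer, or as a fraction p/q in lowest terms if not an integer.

Old list (sorted, length 5): [-11, 11, 12, 13, 14]
Old median = 12
Insert x = -18
Old length odd (5). Middle was index 2 = 12.
New length even (6). New median = avg of two middle elements.
x = -18: 0 elements are < x, 5 elements are > x.
New sorted list: [-18, -11, 11, 12, 13, 14]
New median = 23/2

Answer: 23/2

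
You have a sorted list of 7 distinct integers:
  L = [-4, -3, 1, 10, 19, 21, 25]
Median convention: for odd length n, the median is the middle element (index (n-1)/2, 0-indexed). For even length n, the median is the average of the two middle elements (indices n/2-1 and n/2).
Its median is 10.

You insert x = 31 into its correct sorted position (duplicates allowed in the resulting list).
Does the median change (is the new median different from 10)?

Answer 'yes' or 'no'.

Old median = 10
Insert x = 31
New median = 29/2
Changed? yes

Answer: yes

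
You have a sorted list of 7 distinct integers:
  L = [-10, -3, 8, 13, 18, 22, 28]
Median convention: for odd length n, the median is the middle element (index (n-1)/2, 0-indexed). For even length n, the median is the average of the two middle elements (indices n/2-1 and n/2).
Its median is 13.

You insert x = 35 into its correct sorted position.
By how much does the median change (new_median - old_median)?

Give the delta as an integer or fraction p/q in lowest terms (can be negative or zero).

Old median = 13
After inserting x = 35: new sorted = [-10, -3, 8, 13, 18, 22, 28, 35]
New median = 31/2
Delta = 31/2 - 13 = 5/2

Answer: 5/2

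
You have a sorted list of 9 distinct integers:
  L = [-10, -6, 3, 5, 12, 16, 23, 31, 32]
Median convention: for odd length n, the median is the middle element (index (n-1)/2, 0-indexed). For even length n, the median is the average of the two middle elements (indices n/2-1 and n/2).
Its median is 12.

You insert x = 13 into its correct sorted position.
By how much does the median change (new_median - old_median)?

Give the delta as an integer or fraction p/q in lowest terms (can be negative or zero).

Answer: 1/2

Derivation:
Old median = 12
After inserting x = 13: new sorted = [-10, -6, 3, 5, 12, 13, 16, 23, 31, 32]
New median = 25/2
Delta = 25/2 - 12 = 1/2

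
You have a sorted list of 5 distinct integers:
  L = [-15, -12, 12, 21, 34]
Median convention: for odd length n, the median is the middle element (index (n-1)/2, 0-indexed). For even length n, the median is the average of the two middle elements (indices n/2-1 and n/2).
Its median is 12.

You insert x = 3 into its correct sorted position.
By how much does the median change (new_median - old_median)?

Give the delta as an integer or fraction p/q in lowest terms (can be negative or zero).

Answer: -9/2

Derivation:
Old median = 12
After inserting x = 3: new sorted = [-15, -12, 3, 12, 21, 34]
New median = 15/2
Delta = 15/2 - 12 = -9/2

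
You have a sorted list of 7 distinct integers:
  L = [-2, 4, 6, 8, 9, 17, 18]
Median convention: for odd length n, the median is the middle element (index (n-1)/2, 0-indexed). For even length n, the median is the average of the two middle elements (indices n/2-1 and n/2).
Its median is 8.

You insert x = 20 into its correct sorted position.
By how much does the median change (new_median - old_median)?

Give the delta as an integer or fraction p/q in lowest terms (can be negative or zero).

Answer: 1/2

Derivation:
Old median = 8
After inserting x = 20: new sorted = [-2, 4, 6, 8, 9, 17, 18, 20]
New median = 17/2
Delta = 17/2 - 8 = 1/2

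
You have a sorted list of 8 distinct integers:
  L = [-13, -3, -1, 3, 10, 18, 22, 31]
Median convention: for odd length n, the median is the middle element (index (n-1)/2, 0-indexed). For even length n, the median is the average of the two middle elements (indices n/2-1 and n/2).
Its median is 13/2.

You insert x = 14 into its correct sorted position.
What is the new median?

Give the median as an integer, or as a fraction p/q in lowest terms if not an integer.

Old list (sorted, length 8): [-13, -3, -1, 3, 10, 18, 22, 31]
Old median = 13/2
Insert x = 14
Old length even (8). Middle pair: indices 3,4 = 3,10.
New length odd (9). New median = single middle element.
x = 14: 5 elements are < x, 3 elements are > x.
New sorted list: [-13, -3, -1, 3, 10, 14, 18, 22, 31]
New median = 10

Answer: 10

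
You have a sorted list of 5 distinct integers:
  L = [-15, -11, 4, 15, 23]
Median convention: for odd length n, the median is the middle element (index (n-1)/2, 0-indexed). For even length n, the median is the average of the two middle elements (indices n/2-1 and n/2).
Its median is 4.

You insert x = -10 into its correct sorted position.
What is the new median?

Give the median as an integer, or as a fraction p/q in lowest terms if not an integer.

Answer: -3

Derivation:
Old list (sorted, length 5): [-15, -11, 4, 15, 23]
Old median = 4
Insert x = -10
Old length odd (5). Middle was index 2 = 4.
New length even (6). New median = avg of two middle elements.
x = -10: 2 elements are < x, 3 elements are > x.
New sorted list: [-15, -11, -10, 4, 15, 23]
New median = -3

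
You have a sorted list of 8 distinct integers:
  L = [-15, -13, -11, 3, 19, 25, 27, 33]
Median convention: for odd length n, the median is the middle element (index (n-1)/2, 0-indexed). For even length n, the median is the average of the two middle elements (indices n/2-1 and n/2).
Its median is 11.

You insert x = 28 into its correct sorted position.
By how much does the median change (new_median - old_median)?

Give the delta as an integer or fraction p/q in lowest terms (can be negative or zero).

Answer: 8

Derivation:
Old median = 11
After inserting x = 28: new sorted = [-15, -13, -11, 3, 19, 25, 27, 28, 33]
New median = 19
Delta = 19 - 11 = 8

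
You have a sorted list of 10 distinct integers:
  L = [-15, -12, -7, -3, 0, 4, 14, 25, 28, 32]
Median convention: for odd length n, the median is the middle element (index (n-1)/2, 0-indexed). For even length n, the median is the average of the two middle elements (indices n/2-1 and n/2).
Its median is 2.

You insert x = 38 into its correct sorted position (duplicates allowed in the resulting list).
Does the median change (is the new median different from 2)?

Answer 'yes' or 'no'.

Old median = 2
Insert x = 38
New median = 4
Changed? yes

Answer: yes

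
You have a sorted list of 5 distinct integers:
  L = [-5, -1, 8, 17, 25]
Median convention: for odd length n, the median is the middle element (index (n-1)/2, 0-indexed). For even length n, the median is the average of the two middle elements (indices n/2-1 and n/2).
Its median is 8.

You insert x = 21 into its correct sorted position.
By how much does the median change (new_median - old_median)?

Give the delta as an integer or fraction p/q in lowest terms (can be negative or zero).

Old median = 8
After inserting x = 21: new sorted = [-5, -1, 8, 17, 21, 25]
New median = 25/2
Delta = 25/2 - 8 = 9/2

Answer: 9/2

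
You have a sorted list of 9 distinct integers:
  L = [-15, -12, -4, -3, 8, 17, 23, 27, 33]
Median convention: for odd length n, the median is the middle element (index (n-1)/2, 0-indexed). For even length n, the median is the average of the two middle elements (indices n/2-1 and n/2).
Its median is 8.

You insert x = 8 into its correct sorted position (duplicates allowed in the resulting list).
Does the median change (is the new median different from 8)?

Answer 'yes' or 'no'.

Old median = 8
Insert x = 8
New median = 8
Changed? no

Answer: no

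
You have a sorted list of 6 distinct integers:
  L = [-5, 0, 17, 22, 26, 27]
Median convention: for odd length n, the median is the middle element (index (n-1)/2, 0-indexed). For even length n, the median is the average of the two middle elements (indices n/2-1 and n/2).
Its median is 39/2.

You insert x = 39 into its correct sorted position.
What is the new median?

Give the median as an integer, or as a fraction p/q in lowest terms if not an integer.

Old list (sorted, length 6): [-5, 0, 17, 22, 26, 27]
Old median = 39/2
Insert x = 39
Old length even (6). Middle pair: indices 2,3 = 17,22.
New length odd (7). New median = single middle element.
x = 39: 6 elements are < x, 0 elements are > x.
New sorted list: [-5, 0, 17, 22, 26, 27, 39]
New median = 22

Answer: 22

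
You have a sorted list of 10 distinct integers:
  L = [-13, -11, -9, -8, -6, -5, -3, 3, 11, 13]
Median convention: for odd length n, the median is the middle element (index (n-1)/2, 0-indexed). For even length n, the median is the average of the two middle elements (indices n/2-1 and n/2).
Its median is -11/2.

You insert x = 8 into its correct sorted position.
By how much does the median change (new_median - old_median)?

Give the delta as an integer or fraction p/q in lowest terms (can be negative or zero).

Old median = -11/2
After inserting x = 8: new sorted = [-13, -11, -9, -8, -6, -5, -3, 3, 8, 11, 13]
New median = -5
Delta = -5 - -11/2 = 1/2

Answer: 1/2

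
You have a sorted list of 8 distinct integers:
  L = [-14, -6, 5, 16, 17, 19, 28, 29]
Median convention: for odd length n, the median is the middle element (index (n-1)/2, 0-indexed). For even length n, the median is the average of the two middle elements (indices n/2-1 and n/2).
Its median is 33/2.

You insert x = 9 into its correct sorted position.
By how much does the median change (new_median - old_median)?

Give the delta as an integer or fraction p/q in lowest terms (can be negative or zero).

Answer: -1/2

Derivation:
Old median = 33/2
After inserting x = 9: new sorted = [-14, -6, 5, 9, 16, 17, 19, 28, 29]
New median = 16
Delta = 16 - 33/2 = -1/2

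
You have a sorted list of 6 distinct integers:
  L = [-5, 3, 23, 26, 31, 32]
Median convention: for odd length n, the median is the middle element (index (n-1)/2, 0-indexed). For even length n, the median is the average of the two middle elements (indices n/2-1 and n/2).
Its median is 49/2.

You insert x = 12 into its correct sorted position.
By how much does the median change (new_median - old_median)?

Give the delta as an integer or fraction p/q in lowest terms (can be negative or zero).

Old median = 49/2
After inserting x = 12: new sorted = [-5, 3, 12, 23, 26, 31, 32]
New median = 23
Delta = 23 - 49/2 = -3/2

Answer: -3/2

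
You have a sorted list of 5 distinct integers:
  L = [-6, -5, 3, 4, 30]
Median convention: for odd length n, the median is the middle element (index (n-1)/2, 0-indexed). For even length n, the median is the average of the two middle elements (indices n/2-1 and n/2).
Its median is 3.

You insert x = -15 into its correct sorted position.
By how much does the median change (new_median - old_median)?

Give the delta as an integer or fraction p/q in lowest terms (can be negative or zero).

Old median = 3
After inserting x = -15: new sorted = [-15, -6, -5, 3, 4, 30]
New median = -1
Delta = -1 - 3 = -4

Answer: -4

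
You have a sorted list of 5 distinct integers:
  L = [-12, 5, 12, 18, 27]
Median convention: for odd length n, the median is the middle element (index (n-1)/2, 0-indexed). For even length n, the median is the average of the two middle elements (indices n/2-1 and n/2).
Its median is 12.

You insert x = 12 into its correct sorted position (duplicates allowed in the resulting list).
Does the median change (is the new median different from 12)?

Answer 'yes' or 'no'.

Answer: no

Derivation:
Old median = 12
Insert x = 12
New median = 12
Changed? no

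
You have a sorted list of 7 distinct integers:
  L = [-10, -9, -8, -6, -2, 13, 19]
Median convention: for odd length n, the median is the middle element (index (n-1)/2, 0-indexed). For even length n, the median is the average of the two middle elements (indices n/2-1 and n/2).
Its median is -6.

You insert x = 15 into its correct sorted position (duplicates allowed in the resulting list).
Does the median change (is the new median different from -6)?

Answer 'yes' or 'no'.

Old median = -6
Insert x = 15
New median = -4
Changed? yes

Answer: yes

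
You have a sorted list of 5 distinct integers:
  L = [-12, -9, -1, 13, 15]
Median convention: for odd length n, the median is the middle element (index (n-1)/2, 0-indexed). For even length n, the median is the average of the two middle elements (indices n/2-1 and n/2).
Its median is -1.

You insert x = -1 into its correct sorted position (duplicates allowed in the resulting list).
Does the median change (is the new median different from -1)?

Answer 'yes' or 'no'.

Old median = -1
Insert x = -1
New median = -1
Changed? no

Answer: no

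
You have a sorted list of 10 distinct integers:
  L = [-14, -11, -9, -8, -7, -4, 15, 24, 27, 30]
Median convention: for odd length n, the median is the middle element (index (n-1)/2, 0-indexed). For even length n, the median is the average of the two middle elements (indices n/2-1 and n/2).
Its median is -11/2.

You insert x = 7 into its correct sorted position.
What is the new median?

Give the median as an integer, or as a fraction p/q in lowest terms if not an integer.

Answer: -4

Derivation:
Old list (sorted, length 10): [-14, -11, -9, -8, -7, -4, 15, 24, 27, 30]
Old median = -11/2
Insert x = 7
Old length even (10). Middle pair: indices 4,5 = -7,-4.
New length odd (11). New median = single middle element.
x = 7: 6 elements are < x, 4 elements are > x.
New sorted list: [-14, -11, -9, -8, -7, -4, 7, 15, 24, 27, 30]
New median = -4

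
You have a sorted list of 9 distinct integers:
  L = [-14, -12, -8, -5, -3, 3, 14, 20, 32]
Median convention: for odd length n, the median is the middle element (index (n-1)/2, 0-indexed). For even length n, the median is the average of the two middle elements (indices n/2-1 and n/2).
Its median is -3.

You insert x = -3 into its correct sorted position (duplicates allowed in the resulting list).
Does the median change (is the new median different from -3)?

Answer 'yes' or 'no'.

Answer: no

Derivation:
Old median = -3
Insert x = -3
New median = -3
Changed? no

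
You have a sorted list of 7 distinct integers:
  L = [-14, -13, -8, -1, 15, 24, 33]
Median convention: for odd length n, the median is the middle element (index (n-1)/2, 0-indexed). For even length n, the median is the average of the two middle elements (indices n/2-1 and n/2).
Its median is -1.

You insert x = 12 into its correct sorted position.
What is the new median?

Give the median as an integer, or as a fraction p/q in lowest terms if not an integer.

Old list (sorted, length 7): [-14, -13, -8, -1, 15, 24, 33]
Old median = -1
Insert x = 12
Old length odd (7). Middle was index 3 = -1.
New length even (8). New median = avg of two middle elements.
x = 12: 4 elements are < x, 3 elements are > x.
New sorted list: [-14, -13, -8, -1, 12, 15, 24, 33]
New median = 11/2

Answer: 11/2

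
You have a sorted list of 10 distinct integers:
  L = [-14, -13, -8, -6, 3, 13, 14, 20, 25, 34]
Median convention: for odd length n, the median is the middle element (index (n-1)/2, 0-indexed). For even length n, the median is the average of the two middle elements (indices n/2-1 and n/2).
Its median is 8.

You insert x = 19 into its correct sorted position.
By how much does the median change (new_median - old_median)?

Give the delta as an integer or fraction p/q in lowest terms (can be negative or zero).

Old median = 8
After inserting x = 19: new sorted = [-14, -13, -8, -6, 3, 13, 14, 19, 20, 25, 34]
New median = 13
Delta = 13 - 8 = 5

Answer: 5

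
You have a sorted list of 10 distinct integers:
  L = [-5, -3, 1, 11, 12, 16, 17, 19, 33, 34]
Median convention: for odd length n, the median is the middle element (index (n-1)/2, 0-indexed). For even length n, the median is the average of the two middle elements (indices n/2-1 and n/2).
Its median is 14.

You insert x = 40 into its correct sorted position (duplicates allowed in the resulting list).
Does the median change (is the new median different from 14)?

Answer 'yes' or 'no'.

Old median = 14
Insert x = 40
New median = 16
Changed? yes

Answer: yes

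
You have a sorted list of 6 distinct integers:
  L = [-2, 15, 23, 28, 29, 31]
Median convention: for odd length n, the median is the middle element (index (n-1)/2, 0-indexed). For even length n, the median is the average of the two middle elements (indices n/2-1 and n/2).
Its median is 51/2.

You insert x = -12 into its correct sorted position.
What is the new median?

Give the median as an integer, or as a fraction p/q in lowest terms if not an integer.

Answer: 23

Derivation:
Old list (sorted, length 6): [-2, 15, 23, 28, 29, 31]
Old median = 51/2
Insert x = -12
Old length even (6). Middle pair: indices 2,3 = 23,28.
New length odd (7). New median = single middle element.
x = -12: 0 elements are < x, 6 elements are > x.
New sorted list: [-12, -2, 15, 23, 28, 29, 31]
New median = 23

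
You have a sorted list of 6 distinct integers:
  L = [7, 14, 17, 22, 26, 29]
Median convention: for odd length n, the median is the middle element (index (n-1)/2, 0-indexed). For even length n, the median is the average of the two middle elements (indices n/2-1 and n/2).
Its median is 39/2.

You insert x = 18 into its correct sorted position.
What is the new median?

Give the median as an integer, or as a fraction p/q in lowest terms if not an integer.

Answer: 18

Derivation:
Old list (sorted, length 6): [7, 14, 17, 22, 26, 29]
Old median = 39/2
Insert x = 18
Old length even (6). Middle pair: indices 2,3 = 17,22.
New length odd (7). New median = single middle element.
x = 18: 3 elements are < x, 3 elements are > x.
New sorted list: [7, 14, 17, 18, 22, 26, 29]
New median = 18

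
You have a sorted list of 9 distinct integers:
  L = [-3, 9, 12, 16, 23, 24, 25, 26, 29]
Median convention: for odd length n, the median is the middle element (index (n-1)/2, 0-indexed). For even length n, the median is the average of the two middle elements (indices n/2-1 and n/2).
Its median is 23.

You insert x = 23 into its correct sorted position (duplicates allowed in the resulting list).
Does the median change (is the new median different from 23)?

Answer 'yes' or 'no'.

Answer: no

Derivation:
Old median = 23
Insert x = 23
New median = 23
Changed? no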